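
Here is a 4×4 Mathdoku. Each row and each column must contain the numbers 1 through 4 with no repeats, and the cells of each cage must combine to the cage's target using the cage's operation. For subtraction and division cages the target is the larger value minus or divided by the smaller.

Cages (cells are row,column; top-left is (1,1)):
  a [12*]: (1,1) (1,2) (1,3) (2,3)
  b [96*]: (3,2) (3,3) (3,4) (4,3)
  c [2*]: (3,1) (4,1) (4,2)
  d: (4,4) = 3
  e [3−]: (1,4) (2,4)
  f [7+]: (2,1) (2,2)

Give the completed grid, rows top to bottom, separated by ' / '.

3 2 1 4 / 4 3 2 1 / 1 4 3 2 / 2 1 4 3

Cage c needs product 2, so (3,1) = 1.
Cage c needs product 2; hence (4,1) = 2.
Cage c has product 2; hence (4,2) = 1.
The 4 cells of cage b must have product 96, which forces (4,3) = 4.
Cage d is given, so (4,4) = 3.
Cage a has product 12, leaving (1,1) = 3.
The 4 cells of cage a must have product 12; hence (1,2) = 2.
Cage a needs product 12, leaving (1,3) = 1.
Row 1 already has 1, which forces (1,4) = 4.
3 is placed in column 1, which forces (2,1) = 4.
Row 2 already has 4, so (2,2) = 3.
Cage a has product 12, which forces (2,3) = 2.
Column 4 already has 4, so (2,4) = 1.
3 is placed in column 2; hence (3,2) = 4.
Column 3 now contains 2, so (3,3) = 3.
Column 4 already has 4, leaving (3,4) = 2.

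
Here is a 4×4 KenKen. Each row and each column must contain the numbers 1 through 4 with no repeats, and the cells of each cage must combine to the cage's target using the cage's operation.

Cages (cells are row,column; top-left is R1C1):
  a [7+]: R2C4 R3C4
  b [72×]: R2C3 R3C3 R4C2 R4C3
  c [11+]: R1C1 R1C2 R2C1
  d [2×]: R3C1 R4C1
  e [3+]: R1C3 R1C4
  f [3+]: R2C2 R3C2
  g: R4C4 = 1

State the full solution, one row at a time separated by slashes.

The 3 cells of cage c must have sum 11, which forces R1C1 = 3.
Cage c needs sum 11; hence R1C2 = 4.
Cage c has sum 11, leaving R2C1 = 4.
Row 2 now contains 4; hence R2C4 = 3.
Column 4 now contains 3, leaving R3C4 = 4.
Cage b has product 72, so R4C2 = 3.
Cage g is given, so R4C4 = 1.
The two cells of cage e must have sum 3, so R1C3 = 1.
Column 4 already has 1; hence R1C4 = 2.
Row 2 already has 3, which forces R2C3 = 2.
Cage d needs two cells with product 2; hence R3C1 = 1.
Row 3 now contains 1, which forces R3C2 = 2.
Cage b has product 72, which forces R3C3 = 3.
1 is placed in row 4; hence R4C1 = 2.
Cage b has product 72, leaving R4C3 = 4.
Row 2 already has 2, so R2C2 = 1.

3 4 1 2 / 4 1 2 3 / 1 2 3 4 / 2 3 4 1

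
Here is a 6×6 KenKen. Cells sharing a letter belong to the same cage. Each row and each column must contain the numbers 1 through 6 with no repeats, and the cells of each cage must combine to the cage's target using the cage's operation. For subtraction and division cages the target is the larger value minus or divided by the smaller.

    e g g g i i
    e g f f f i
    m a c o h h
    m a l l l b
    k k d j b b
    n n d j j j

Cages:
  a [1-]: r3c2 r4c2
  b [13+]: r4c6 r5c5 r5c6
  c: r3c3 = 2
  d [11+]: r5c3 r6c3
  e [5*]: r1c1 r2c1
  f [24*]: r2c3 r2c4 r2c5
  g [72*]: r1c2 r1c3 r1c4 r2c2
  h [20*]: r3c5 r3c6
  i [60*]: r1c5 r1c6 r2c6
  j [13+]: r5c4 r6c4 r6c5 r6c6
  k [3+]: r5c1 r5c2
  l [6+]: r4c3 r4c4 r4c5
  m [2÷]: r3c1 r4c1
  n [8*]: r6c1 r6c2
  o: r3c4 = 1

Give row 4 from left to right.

Cage c is given, leaving r3c3 = 2.
Cage o is a single given cell, which forces r3c4 = 1.
In column 1, 4 can only go at r6c1, so r6c1 = 4.
4 is placed in row 6; hence r6c2 = 2.
The two cells of cage k must have sum 3, leaving r5c1 = 2.
Column 2 now contains 2; hence r5c2 = 1.
The only place for 5 in column 2 is r4c2.
The two cells of cage a must have difference 1, so r3c2 = 6.
Row 3 now contains 6, which forces r3c1 = 3.
Cage m needs two cells with quotient 2, so r4c1 = 6.
Row 4 needs a 4, and only r4c6 is open for it.
Cage h's pair has product 20; hence r3c5 = 4.
Column 6 already has 4, leaving r3c6 = 5.
Cage i needs product 60, so r1c5 = 5.
Row 1 already has 5, which forces r1c1 = 1.
1 is placed in row 1, leaving r1c3 = 3.
The two cells of cage e must have product 5, leaving r2c1 = 5.
Column 3 already has 3, leaving r4c3 = 1.
Row 1 now contains 3, which forces r1c2 = 4.
Cage g needs product 72; hence r1c4 = 2.
Row 1 now contains 2; hence r1c6 = 6.
The 4 cells of cage g must have product 72, so r2c2 = 3.
Column 6 already has 6; hence r2c6 = 2.
Column 4 now contains 2, which forces r4c4 = 3.
Row 4 now contains 3, so r4c5 = 2.
Column 4 now contains 3, which forces r5c4 = 4.
Column 6 already has 6, so r5c6 = 3.
Column 6 already has 3, which forces r6c6 = 1.
Cage f needs product 24, leaving r2c3 = 4.
Column 4 already has 4, so r2c4 = 6.
2 is placed in row 2, leaving r2c5 = 1.
Row 5 already has 3; hence r5c5 = 6.
Cage j has sum 13, leaving r6c4 = 5.
1 is placed in row 6, leaving r6c5 = 3.
Row 5 now contains 6, which forces r5c3 = 5.
5 is placed in row 6; hence r6c3 = 6.
The full grid is 1 4 3 2 5 6 / 5 3 4 6 1 2 / 3 6 2 1 4 5 / 6 5 1 3 2 4 / 2 1 5 4 6 3 / 4 2 6 5 3 1.

6 5 1 3 2 4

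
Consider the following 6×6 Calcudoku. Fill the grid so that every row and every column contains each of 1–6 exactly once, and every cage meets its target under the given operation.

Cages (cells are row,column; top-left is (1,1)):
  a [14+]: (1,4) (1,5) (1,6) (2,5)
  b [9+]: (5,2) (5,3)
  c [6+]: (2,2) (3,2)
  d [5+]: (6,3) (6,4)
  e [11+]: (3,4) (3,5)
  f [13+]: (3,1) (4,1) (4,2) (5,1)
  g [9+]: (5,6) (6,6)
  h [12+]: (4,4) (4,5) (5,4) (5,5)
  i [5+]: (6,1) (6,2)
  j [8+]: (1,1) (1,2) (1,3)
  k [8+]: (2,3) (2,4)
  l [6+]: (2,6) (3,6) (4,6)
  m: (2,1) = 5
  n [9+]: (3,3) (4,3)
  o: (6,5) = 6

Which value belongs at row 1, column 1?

2

M is a freebie, leaving (2,1) = 5.
Cage o is a single given cell, which forces (6,5) = 6.
Cage e needs two cells with sum 11, leaving (3,4) = 6.
Column 5 now contains 6, leaving (3,5) = 5.
The two cells of cage k must have sum 8, which forces (2,3) = 6.
Column 4 now contains 6; hence (2,4) = 2.
6 is placed in column 3; hence (4,3) = 5.
Row 2 now contains 2, leaving (2,2) = 4.
Cage c needs two cells with sum 6, leaving (3,2) = 2.
Cage n's pair has sum 9; hence (3,3) = 4.
4 is placed in column 3; hence (5,3) = 3.
The 3 cells of cage l must have sum 6, leaving (4,6) = 2.
Cage b needs two cells with sum 9, which forces (5,2) = 6.
The 4 cells of cage f must have sum 13, so (3,1) = 3.
Row 3 now contains 3, leaving (3,6) = 1.
Cage f needs sum 13, which forces (4,1) = 6.
6 is placed in column 2, which forces (4,2) = 3.
Cage f has sum 13, leaving (5,1) = 1.
Column 2 already has 3; hence (6,2) = 1.
Row 6 already has 1, leaving (6,3) = 2.
The 3 cells of cage j must have sum 8, which forces (1,1) = 2.
Column 2 already has 3; hence (1,2) = 5.
Column 3 already has 2, so (1,3) = 1.
Column 6 already has 1; hence (2,6) = 3.
Cage h has sum 12; hence (5,4) = 5.
The 4 cells of cage h must have sum 12; hence (5,5) = 2.
Row 5 now contains 5, so (5,6) = 4.
2 is placed in row 6; hence (6,1) = 4.
Cage d needs two cells with sum 5, which forces (6,4) = 3.
4 is placed in column 6, so (6,6) = 5.
Column 4 now contains 3, which forces (1,4) = 4.
Cage a has sum 14, leaving (1,5) = 3.
4 is placed in column 6, leaving (1,6) = 6.
Row 2 now contains 3, leaving (2,5) = 1.
Column 4 now contains 4; hence (4,4) = 1.
Column 5 now contains 1, leaving (4,5) = 4.
Filled in: 2 5 1 4 3 6 / 5 4 6 2 1 3 / 3 2 4 6 5 1 / 6 3 5 1 4 2 / 1 6 3 5 2 4 / 4 1 2 3 6 5.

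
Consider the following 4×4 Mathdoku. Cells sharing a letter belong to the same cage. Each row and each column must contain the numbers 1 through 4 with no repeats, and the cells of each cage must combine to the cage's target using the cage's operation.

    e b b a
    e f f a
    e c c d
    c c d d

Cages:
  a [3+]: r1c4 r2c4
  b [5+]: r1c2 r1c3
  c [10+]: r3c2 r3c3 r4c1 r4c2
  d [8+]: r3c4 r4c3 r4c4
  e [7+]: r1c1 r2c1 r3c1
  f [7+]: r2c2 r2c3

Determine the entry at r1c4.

1

The only place for 3 in column 1 is r4c1.
In column 4, 3 can only go at r3c4, so r3c4 = 3.
Row 4 needs a 2, and only r4c2 is open for it.
In row 1, 3 can only go at r1c2, so r1c2 = 3.
The two cells of cage b must have sum 5, which forces r1c3 = 2.
2 is placed in row 1, leaving r1c4 = 1.
Column 2 already has 3, so r2c2 = 4.
The two cells of cage f must have sum 7; hence r2c3 = 3.
Column 4 already has 1, leaving r2c4 = 2.
4 is placed in column 2, which forces r3c2 = 1.
Row 3 now contains 1, which forces r3c3 = 4.
4 is placed in column 3; hence r4c3 = 1.
Column 4 already has 1, so r4c4 = 4.
1 is placed in row 1, which forces r1c1 = 4.
2 is placed in row 2, leaving r2c1 = 1.
4 is placed in row 3, which forces r3c1 = 2.
The full grid is 4 3 2 1 / 1 4 3 2 / 2 1 4 3 / 3 2 1 4.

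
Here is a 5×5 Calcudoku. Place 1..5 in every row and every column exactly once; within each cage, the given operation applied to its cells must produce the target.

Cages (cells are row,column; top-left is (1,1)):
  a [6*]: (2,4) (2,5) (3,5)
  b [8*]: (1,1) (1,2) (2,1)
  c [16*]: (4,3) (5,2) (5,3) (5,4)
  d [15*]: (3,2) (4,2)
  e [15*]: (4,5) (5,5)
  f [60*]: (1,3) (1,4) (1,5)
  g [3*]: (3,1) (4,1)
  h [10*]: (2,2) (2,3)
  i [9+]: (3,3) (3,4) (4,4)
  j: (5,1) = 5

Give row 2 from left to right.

4 2 5 3 1

Cage c has product 16, so (4,3) = 2.
Cage j is given, which forces (5,1) = 5.
5 is placed in row 5; hence (5,5) = 3.
The two cells of cage h must have product 10, so (2,2) = 2.
Column 3 now contains 2, so (2,3) = 5.
Cage a needs product 6, leaving (2,4) = 3.
Row 2 now contains 2, which forces (2,5) = 1.
Column 5 already has 1, so (3,5) = 2.
3 is placed in column 5, so (4,5) = 5.
The 3 cells of cage b must have product 8, which forces (1,1) = 2.
Cage b has product 8; hence (1,2) = 1.
Cage f has product 60, so (1,3) = 3.
Cage f has product 60, so (1,4) = 5.
5 is placed in column 5, leaving (1,5) = 4.
Row 2 already has 1; hence (2,1) = 4.
Cage d needs two cells with product 15, so (3,2) = 5.
3 is placed in column 3, which forces (3,3) = 4.
Column 4 already has 5, leaving (3,4) = 1.
Row 4 now contains 5, so (4,2) = 3.
Column 4 already has 1, so (4,4) = 4.
Column 2 now contains 1, leaving (5,2) = 4.
4 is placed in column 3, so (5,3) = 1.
The 4 cells of cage c must have product 16; hence (5,4) = 2.
1 is placed in row 3, which forces (3,1) = 3.
3 is placed in row 4, so (4,1) = 1.
Filled in: 2 1 3 5 4 / 4 2 5 3 1 / 3 5 4 1 2 / 1 3 2 4 5 / 5 4 1 2 3.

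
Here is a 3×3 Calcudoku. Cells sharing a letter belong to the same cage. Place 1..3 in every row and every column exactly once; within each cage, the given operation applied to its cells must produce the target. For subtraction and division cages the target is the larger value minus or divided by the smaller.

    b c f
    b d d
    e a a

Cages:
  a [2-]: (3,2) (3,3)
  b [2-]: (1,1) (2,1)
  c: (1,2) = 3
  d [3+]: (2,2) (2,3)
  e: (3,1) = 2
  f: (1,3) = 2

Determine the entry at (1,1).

Cage c is given, leaving (1,2) = 3.
Cage f is a single given cell, leaving (1,3) = 2.
Column 3 now contains 2, so (2,3) = 1.
Cage e is given, which forces (3,1) = 2.
3 is placed in column 2, which forces (3,2) = 1.
Column 3 now contains 1, so (3,3) = 3.
Row 1 already has 3, which forces (1,1) = 1.
Row 2 already has 1; hence (2,1) = 3.
Row 2 already has 1, leaving (2,2) = 2.
Filled in: 1 3 2 / 3 2 1 / 2 1 3.

1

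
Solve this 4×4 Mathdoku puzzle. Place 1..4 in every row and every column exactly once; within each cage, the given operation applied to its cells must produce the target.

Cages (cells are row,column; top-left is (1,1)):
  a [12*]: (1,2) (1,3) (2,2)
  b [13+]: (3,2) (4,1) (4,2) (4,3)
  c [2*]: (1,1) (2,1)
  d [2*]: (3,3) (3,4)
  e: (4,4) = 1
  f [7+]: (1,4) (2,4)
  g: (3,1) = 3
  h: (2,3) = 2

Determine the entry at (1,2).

1

H is a freebie, leaving (2,3) = 2.
Cage g is given, so (3,1) = 3.
Cage b has sum 13; hence (3,2) = 4.
2 is placed in column 3; hence (3,3) = 1.
Row 3 already has 1, leaving (3,4) = 2.
E is a freebie, leaving (4,4) = 1.
Cage c needs two cells with product 2, leaving (1,1) = 2.
Cage a has product 12, which forces (1,3) = 4.
Row 1 already has 4, so (1,4) = 3.
Row 2 already has 2, so (2,1) = 1.
Row 2 already has 1, leaving (2,2) = 3.
3 is placed in column 4; hence (2,4) = 4.
2 is placed in column 1; hence (4,1) = 4.
Column 2 now contains 3, leaving (4,2) = 2.
4 is placed in column 3, so (4,3) = 3.
3 is placed in row 1, which forces (1,2) = 1.
Completed grid: 2 1 4 3 / 1 3 2 4 / 3 4 1 2 / 4 2 3 1.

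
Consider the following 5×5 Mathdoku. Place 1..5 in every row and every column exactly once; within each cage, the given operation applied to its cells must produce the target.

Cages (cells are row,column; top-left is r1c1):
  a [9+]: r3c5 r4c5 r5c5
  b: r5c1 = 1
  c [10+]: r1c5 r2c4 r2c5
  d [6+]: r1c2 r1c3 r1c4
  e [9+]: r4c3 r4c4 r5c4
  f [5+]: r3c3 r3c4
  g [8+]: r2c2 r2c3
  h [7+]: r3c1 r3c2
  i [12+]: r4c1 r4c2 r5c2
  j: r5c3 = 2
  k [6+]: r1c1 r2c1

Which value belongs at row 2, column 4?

B is a freebie; hence r5c1 = 1.
Cage j is given; hence r5c3 = 2.
The only place for 5 in row 1 is r1c5.
Row 1 needs a 4, and only r1c1 is open for it.
Column 1 already has 4, leaving r2c1 = 2.
Row 3 needs a 5, and only r3c1 is open for it.
Cage h needs two cells with sum 7, so r3c2 = 2.
Column 1 now contains 5, leaving r4c1 = 3.
Cage d has sum 6; hence r1c4 = 2.
Cage a has sum 9; hence r4c5 = 2.
In row 3, 3 can only go at r3c5, so r3c5 = 3.
Column 5 already has 3, leaving r5c5 = 4.
Cage c needs sum 10, so r2c4 = 4.
Column 5 now contains 4, which forces r2c5 = 1.
Column 4 already has 4, which forces r3c4 = 1.
The 3 cells of cage i must have sum 12, leaving r4c2 = 4.
1 is placed in column 4, which forces r4c4 = 5.
Row 5 now contains 4, which forces r5c2 = 5.
Row 5 now contains 4, so r5c4 = 3.
Column 2 now contains 5; hence r2c2 = 3.
Cage g's pair has sum 8, leaving r2c3 = 5.
Row 3 now contains 1, so r3c3 = 4.
5 is placed in row 4, so r4c3 = 1.
3 is placed in column 2, leaving r1c2 = 1.
Column 3 already has 1, so r1c3 = 3.
Completed grid: 4 1 3 2 5 / 2 3 5 4 1 / 5 2 4 1 3 / 3 4 1 5 2 / 1 5 2 3 4.

4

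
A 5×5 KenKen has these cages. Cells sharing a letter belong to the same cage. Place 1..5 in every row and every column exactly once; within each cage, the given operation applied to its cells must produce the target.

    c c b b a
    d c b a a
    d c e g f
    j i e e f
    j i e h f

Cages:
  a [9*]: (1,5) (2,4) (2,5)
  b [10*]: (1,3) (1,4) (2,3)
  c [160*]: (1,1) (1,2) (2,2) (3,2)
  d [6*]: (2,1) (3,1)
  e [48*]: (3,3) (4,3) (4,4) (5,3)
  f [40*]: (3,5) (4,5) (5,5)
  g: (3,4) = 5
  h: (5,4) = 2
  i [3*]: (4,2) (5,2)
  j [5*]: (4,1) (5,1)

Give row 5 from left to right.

Cage c has product 160, which forces (1,1) = 4.
Cage a has product 9, leaving (1,5) = 3.
The 3 cells of cage a must have product 9, which forces (2,4) = 3.
Cage a has product 9, leaving (2,5) = 1.
Cage g is a single given cell; hence (3,4) = 5.
H is a freebie, so (5,4) = 2.
Column 4 already has 2, which forces (1,4) = 1.
Row 2 now contains 3, so (2,1) = 2.
Row 2 now contains 2, so (2,3) = 5.
Cage d's pair has product 6, leaving (3,1) = 3.
Column 4 already has 2, leaving (4,4) = 4.
The 4 cells of cage c must have product 160, leaving (1,2) = 5.
5 is placed in column 3, leaving (1,3) = 2.
Row 2 now contains 5, so (2,2) = 4.
Cage c has product 160, leaving (3,2) = 2.
2 is placed in row 3, leaving (3,5) = 4.
Column 5 already has 4; hence (5,5) = 5.
Row 3 now contains 4, leaving (3,3) = 1.
Cage j needs two cells with product 5, which forces (4,1) = 5.
Cage e has product 48, leaving (4,3) = 3.
Column 5 already has 5, leaving (4,5) = 2.
Row 5 now contains 5; hence (5,1) = 1.
Row 5 already has 1, leaving (5,2) = 3.
The 4 cells of cage e must have product 48, leaving (5,3) = 4.
Row 4 now contains 3; hence (4,2) = 1.
Filled in: 4 5 2 1 3 / 2 4 5 3 1 / 3 2 1 5 4 / 5 1 3 4 2 / 1 3 4 2 5.

1 3 4 2 5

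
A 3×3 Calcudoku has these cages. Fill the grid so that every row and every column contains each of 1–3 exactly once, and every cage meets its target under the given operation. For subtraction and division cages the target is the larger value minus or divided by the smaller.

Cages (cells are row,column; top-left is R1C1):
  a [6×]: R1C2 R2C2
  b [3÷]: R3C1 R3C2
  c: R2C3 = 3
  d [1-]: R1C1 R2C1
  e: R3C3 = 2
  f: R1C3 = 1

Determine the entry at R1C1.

Cage f is a single given cell, so R1C3 = 1.
Cage c is given, so R2C3 = 3.
Cage e is given; hence R3C3 = 2.
Cage a needs two cells with product 6; hence R1C2 = 3.
Row 2 now contains 3, which forces R2C2 = 2.
Column 2 now contains 3, leaving R3C2 = 1.
Row 1 now contains 3, so R1C1 = 2.
Row 2 already has 2, which forces R2C1 = 1.
Row 3 now contains 1, so R3C1 = 3.
The full grid is 2 3 1 / 1 2 3 / 3 1 2.

2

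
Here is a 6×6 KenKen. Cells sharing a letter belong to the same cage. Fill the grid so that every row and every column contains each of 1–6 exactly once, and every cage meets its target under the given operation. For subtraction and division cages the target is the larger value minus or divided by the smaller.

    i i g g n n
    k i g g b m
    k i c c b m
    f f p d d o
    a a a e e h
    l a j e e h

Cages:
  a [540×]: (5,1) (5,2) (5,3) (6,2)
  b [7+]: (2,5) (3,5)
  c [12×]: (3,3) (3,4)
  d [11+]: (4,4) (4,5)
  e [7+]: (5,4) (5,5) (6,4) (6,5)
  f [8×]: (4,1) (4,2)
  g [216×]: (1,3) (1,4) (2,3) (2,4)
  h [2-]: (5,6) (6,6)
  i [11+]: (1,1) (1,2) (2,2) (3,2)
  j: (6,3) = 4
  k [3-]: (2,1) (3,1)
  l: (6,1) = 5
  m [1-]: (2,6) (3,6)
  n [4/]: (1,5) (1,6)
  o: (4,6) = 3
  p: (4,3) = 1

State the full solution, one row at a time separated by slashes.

3 5 2 6 4 1 / 4 1 6 3 2 5 / 1 2 3 4 5 6 / 2 4 1 5 6 3 / 6 3 5 2 1 4 / 5 6 4 1 3 2

Cage p is a single given cell; hence (4,3) = 1.
O is a freebie, leaving (4,6) = 3.
L is a freebie, so (6,1) = 5.
The 4 cells of cage a must have product 540, leaving (6,2) = 6.
J is a freebie; hence (6,3) = 4.
Cage h needs two cells with difference 2, leaving (5,6) = 4.
Cage h's pair has difference 2; hence (6,6) = 2.
The two cells of cage n must have quotient 4, which forces (1,5) = 4.
Column 6 already has 4, which forces (1,6) = 1.
Row 1 needs a 5, and only (1,2) is open for it.
Cage a needs product 540, so (5,1) = 6.
Column 2 now contains 5; hence (5,2) = 3.
Cage a has product 540, which forces (5,3) = 5.
The 4 cells of cage i must have sum 11, so (1,1) = 3.
Row 2 needs a 4, and only (2,1) is open for it.
Column 1 now contains 4, leaving (3,1) = 1.
Row 3 now contains 1; hence (3,2) = 2.
Column 1 now contains 4, which forces (4,1) = 2.
Cage f needs two cells with product 8, so (4,2) = 4.
Column 2 now contains 2, so (2,2) = 1.
Row 2 now contains 1, leaving (2,5) = 2.
The two cells of cage c must have product 12, which forces (3,3) = 3.
Cage c's pair has product 12, leaving (3,4) = 4.
Column 5 already has 2; hence (5,5) = 1.
Column 5 already has 1; hence (6,5) = 3.
Cage g has product 216, so (1,3) = 2.
The 4 cells of cage g must have product 216, so (1,4) = 6.
Column 3 already has 3, which forces (2,3) = 6.
Cage g needs product 216; hence (2,4) = 3.
Row 2 now contains 6, leaving (2,6) = 5.
The two cells of cage b must have sum 7, leaving (3,5) = 5.
Column 6 already has 5, which forces (3,6) = 6.
6 is placed in column 4, which forces (4,4) = 5.
Column 5 now contains 5, so (4,5) = 6.
Row 5 already has 1; hence (5,4) = 2.
Row 6 now contains 3, so (6,4) = 1.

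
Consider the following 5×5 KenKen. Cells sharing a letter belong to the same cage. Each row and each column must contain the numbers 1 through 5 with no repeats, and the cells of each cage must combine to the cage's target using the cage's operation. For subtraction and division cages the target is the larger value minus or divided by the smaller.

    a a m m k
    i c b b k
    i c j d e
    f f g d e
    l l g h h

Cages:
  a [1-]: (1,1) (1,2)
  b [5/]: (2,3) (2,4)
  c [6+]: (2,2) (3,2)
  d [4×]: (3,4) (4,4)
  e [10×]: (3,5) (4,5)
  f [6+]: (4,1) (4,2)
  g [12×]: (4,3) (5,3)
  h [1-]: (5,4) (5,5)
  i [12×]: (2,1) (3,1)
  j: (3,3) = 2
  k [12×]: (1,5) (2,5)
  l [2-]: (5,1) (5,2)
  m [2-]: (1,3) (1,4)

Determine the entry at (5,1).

Cage j is a single given cell, which forces (3,3) = 2.
Row 3 already has 2; hence (3,5) = 5.
5 is placed in column 5; hence (4,5) = 2.
Row 2 needs a 2, and only (2,2) is open for it.
Cage c needs two cells with sum 6, so (3,2) = 4.
Row 3 now contains 4, leaving (3,4) = 1.
1 is placed in column 4, leaving (4,4) = 4.
Cage i needs two cells with product 12, leaving (2,1) = 4.
The two cells of cage b must have quotient 5, so (2,3) = 1.
1 is placed in column 4, which forces (2,4) = 5.
4 is placed in row 2, so (2,5) = 3.
Row 3 now contains 4, leaving (3,1) = 3.
Row 4 now contains 4, leaving (4,3) = 3.
Cage g needs two cells with product 12, leaving (5,3) = 4.
Row 5 now contains 4, which forces (5,5) = 1.
Column 1 now contains 4, leaving (1,1) = 2.
Column 3 already has 4, which forces (1,3) = 5.
Cage m's pair has difference 2, which forces (1,4) = 3.
3 is placed in column 5, which forces (1,5) = 4.
Row 5 already has 1, which forces (5,1) = 5.
Cage l's pair has difference 2; hence (5,2) = 3.
Cage h's pair has difference 1; hence (5,4) = 2.
Row 1 already has 3; hence (1,2) = 1.
5 is placed in column 1; hence (4,1) = 1.
Cage f needs two cells with sum 6, leaving (4,2) = 5.
Completed grid: 2 1 5 3 4 / 4 2 1 5 3 / 3 4 2 1 5 / 1 5 3 4 2 / 5 3 4 2 1.

5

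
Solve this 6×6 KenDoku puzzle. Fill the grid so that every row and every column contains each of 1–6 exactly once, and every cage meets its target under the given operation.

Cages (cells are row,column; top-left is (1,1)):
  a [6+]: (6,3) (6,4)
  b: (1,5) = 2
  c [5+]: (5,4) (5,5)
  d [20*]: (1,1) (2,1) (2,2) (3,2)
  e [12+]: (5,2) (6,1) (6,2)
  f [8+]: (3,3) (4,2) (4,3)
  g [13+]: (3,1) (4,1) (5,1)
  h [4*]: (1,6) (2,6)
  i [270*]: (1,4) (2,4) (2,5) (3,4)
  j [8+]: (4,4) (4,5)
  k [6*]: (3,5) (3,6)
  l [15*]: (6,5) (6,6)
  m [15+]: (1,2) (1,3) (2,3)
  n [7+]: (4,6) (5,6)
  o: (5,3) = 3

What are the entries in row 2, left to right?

2 1 5 6 3 4

Cage b is given, so (1,5) = 2.
Cage i has product 270, which forces (2,5) = 3.
Cage o is given, leaving (5,3) = 3.
3 is placed in column 5, which forces (6,5) = 5.
Row 6 already has 5, leaving (6,6) = 3.
Cage j needs two cells with sum 8; hence (4,4) = 2.
Column 5 now contains 5, so (4,5) = 6.
Column 4 already has 2; hence (6,4) = 4.
Column 5 now contains 6, which forces (3,5) = 1.
The two cells of cage k must have product 6, so (3,6) = 6.
Column 4 already has 4, which forces (5,4) = 1.
The two cells of cage c must have sum 5, which forces (5,5) = 4.
Column 6 already has 6, leaving (5,6) = 2.
Row 6 now contains 4; hence (6,3) = 2.
Column 3 already has 2; hence (3,3) = 4.
Cage f has sum 8, so (4,2) = 3.
Cage f needs sum 8, which forces (4,3) = 1.
Cage n's pair has sum 7, so (4,6) = 5.
2 is placed in row 5, leaving (5,1) = 6.
4 is placed in row 5, so (5,2) = 5.
Column 1 now contains 6, which forces (6,1) = 1.
Row 6 already has 1, so (6,2) = 6.
1 is placed in column 1; hence (1,1) = 5.
6 is placed in column 2, so (1,2) = 4.
Row 1 now contains 5; hence (1,3) = 6.
Row 1 now contains 6, leaving (1,4) = 3.
4 is placed in row 1, leaving (1,6) = 1.
Cage d needs product 20; hence (2,1) = 2.
5 is placed in column 2, so (2,2) = 1.
Column 3 now contains 6, so (2,3) = 5.
5 is placed in row 2; hence (2,4) = 6.
Column 6 now contains 1; hence (2,6) = 4.
Cage g has sum 13, leaving (3,1) = 3.
5 is placed in column 2; hence (3,2) = 2.
Column 4 already has 3, leaving (3,4) = 5.
Row 4 now contains 5, leaving (4,1) = 4.
Completed grid: 5 4 6 3 2 1 / 2 1 5 6 3 4 / 3 2 4 5 1 6 / 4 3 1 2 6 5 / 6 5 3 1 4 2 / 1 6 2 4 5 3.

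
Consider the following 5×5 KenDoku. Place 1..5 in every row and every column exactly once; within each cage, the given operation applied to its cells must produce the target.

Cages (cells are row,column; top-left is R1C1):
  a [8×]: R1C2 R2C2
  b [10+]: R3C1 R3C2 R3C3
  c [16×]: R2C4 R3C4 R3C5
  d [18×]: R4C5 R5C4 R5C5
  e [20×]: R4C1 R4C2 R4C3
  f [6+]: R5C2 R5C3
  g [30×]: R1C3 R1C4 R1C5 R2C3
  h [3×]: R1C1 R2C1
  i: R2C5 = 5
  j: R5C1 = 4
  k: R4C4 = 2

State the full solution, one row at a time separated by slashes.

3 4 2 5 1 / 1 2 3 4 5 / 2 3 5 1 4 / 5 1 4 2 3 / 4 5 1 3 2

I is a freebie, leaving R2C5 = 5.
Cage k is given, so R4C4 = 2.
The 3 cells of cage d must have product 18, which forces R4C5 = 3.
J is a freebie, leaving R5C1 = 4.
Cage d needs product 18, so R5C4 = 3.
The 3 cells of cage d must have product 18, so R5C5 = 2.
The 4 cells of cage g must have product 30, leaving R1C4 = 5.
Column 5 now contains 2, leaving R1C5 = 1.
Column 4 now contains 2, which forces R2C4 = 4.
Cage c needs product 16, which forces R3C4 = 1.
Column 5 now contains 2; hence R3C5 = 4.
1 is placed in row 1; hence R1C1 = 3.
The two cells of cage a must have product 8; hence R1C2 = 4.
Row 1 already has 3, which forces R1C3 = 2.
Cage h's pair has product 3, leaving R2C1 = 1.
4 is placed in row 2, leaving R2C2 = 2.
2 is placed in column 3; hence R2C3 = 3.
Column 3 already has 3, so R3C3 = 5.
Column 1 already has 1; hence R4C1 = 5.
Row 4 now contains 5, so R4C2 = 1.
Row 4 already has 1, so R4C3 = 4.
Column 2 already has 1, leaving R5C2 = 5.
5 is placed in column 3; hence R5C3 = 1.
Row 3 now contains 5, so R3C1 = 2.
Row 3 now contains 5, so R3C2 = 3.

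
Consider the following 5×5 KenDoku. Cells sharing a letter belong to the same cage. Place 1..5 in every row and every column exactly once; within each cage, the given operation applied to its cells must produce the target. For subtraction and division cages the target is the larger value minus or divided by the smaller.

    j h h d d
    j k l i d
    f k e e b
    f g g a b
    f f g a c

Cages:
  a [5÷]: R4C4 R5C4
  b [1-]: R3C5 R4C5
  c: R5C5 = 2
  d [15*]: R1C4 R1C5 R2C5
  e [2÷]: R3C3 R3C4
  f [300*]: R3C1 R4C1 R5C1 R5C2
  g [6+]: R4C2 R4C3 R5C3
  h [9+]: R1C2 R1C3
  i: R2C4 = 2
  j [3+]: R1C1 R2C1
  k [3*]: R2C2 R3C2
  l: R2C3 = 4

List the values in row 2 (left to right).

L is a freebie, leaving R2C3 = 4.
I is a freebie, which forces R2C4 = 2.
Cage f needs product 300; hence R5C2 = 5.
Row 5 now contains 5, so R5C4 = 1.
Cage c is a single given cell; hence R5C5 = 2.
Cage j needs two cells with sum 3, so R1C1 = 2.
Column 2 now contains 5, so R1C2 = 4.
4 is placed in column 3, so R1C3 = 5.
Row 1 already has 5, so R1C4 = 3.
Row 1 now contains 3; hence R1C5 = 1.
Row 2 now contains 2; hence R2C1 = 1.
Row 2 now contains 1, leaving R2C2 = 3.
3 is placed in row 2, which forces R2C5 = 5.
3 is placed in column 2, which forces R3C2 = 1.
The two cells of cage e must have quotient 2, so R3C3 = 2.
Column 4 already has 1, leaving R3C4 = 4.
4 is placed in row 3, leaving R3C5 = 3.
1 is placed in column 2; hence R4C2 = 2.
2 is placed in column 3, which forces R4C3 = 1.
Column 4 already has 1, so R4C4 = 5.
Column 5 now contains 3, which forces R4C5 = 4.
Row 5 now contains 2, so R5C3 = 3.
Row 3 already has 3; hence R3C1 = 5.
Row 4 already has 4; hence R4C1 = 3.
Row 5 now contains 3; hence R5C1 = 4.
The full grid is 2 4 5 3 1 / 1 3 4 2 5 / 5 1 2 4 3 / 3 2 1 5 4 / 4 5 3 1 2.

1 3 4 2 5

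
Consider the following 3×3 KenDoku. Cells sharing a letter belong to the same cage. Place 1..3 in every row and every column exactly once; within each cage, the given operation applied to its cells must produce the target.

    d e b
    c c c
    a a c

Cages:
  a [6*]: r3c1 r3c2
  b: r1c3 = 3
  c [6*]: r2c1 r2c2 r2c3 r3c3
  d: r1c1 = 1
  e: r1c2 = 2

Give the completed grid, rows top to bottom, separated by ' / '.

Cage d is given, so r1c1 = 1.
E is a freebie; hence r1c2 = 2.
B is a freebie, which forces r1c3 = 3.
3 is placed in column 3, leaving r2c3 = 2.
Column 2 now contains 2, leaving r3c2 = 3.
Cage c has product 6, so r3c3 = 1.
Row 2 already has 2; hence r2c1 = 3.
Column 2 now contains 3, which forces r2c2 = 1.
Row 3 already has 3, which forces r3c1 = 2.

1 2 3 / 3 1 2 / 2 3 1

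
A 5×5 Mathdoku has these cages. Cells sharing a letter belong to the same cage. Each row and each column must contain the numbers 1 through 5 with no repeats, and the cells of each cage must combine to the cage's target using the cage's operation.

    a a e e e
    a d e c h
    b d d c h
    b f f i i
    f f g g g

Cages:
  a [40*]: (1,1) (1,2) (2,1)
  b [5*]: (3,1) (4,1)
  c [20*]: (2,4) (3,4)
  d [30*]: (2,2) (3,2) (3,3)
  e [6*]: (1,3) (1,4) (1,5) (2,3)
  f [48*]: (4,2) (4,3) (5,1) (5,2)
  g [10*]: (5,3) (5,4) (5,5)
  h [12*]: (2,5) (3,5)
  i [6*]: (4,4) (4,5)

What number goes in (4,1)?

Cage e needs product 6, which forces (2,3) = 1.
The only place for 1 in row 3 is (3,1).
1 is placed in column 1, leaving (4,1) = 5.
Cage a has product 40; hence (1,2) = 5.
Cage d needs product 30, so (3,3) = 5.
5 is placed in row 3; hence (3,4) = 4.
4 is placed in row 3, leaving (3,5) = 3.
3 is placed in column 5, which forces (4,5) = 2.
Column 3 now contains 5; hence (5,3) = 2.
Column 3 already has 2; hence (1,3) = 3.
Cage e needs product 6, which forces (1,4) = 2.
Column 5 now contains 2, so (1,5) = 1.
The 3 cells of cage d must have product 30, so (2,2) = 3.
Column 4 already has 4; hence (2,4) = 5.
3 is placed in column 5; hence (2,5) = 4.
Row 3 already has 3, leaving (3,2) = 2.
Column 3 now contains 3, leaving (4,3) = 4.
2 is placed in row 4, so (4,4) = 3.
5 is placed in column 4, leaving (5,4) = 1.
Column 5 already has 1; hence (5,5) = 5.
Row 1 now contains 2, so (1,1) = 4.
4 is placed in row 2, leaving (2,1) = 2.
Row 4 now contains 4; hence (4,2) = 1.
Cage f needs product 48, so (5,1) = 3.
1 is placed in row 5, leaving (5,2) = 4.
Completed grid: 4 5 3 2 1 / 2 3 1 5 4 / 1 2 5 4 3 / 5 1 4 3 2 / 3 4 2 1 5.

5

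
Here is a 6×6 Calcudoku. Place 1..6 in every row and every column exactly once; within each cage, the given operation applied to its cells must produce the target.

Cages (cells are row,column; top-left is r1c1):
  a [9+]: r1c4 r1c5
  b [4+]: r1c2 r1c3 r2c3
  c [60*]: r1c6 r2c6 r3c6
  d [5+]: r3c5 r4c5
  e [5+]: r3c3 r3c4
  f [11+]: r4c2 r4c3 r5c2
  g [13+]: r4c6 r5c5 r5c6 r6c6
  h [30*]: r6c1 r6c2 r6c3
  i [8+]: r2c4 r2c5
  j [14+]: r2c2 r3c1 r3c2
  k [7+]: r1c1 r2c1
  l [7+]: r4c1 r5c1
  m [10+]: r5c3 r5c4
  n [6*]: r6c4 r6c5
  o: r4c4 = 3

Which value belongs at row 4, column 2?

The 3 cells of cage b must have sum 4, so r1c2 = 1.
The 3 cells of cage b must have sum 4; hence r1c3 = 2.
Cage b needs sum 4; hence r2c3 = 1.
Cage o is given, leaving r4c4 = 3.
In row 6, 4 can only go at r6c6, so r6c6 = 4.
The only place for 3 in column 6 is r5c6.
The only place for 6 in row 4 is r4c1.
The two cells of cage l must have sum 7, so r5c1 = 1.
The only place for 2 in row 5 is r5c2.
Cage h needs product 30; hence r6c1 = 2.
In row 5, 5 can only go at r5c5, so r5c5 = 5.
Cage g has sum 13; hence r4c6 = 1.
In row 4, 2 can only go at r4c5, so r4c5 = 2.
The two cells of cage d must have sum 5, so r3c5 = 3.
The two cells of cage a must have sum 9, leaving r1c4 = 5.
Column 5 already has 3, leaving r1c5 = 4.
Row 1 now contains 5; hence r1c6 = 6.
Cage i's pair has sum 8; hence r2c4 = 2.
Column 5 already has 3, leaving r2c5 = 6.
Row 2 already has 2, leaving r2c6 = 5.
3 is placed in row 3, leaving r3c3 = 4.
The two cells of cage e must have sum 5; hence r3c4 = 1.
Column 6 now contains 5, so r3c6 = 2.
Column 3 already has 4; hence r4c3 = 5.
Column 3 already has 4, which forces r5c3 = 6.
Row 5 now contains 6, which forces r5c4 = 4.
5 is placed in column 3, leaving r6c3 = 3.
Column 4 now contains 1; hence r6c4 = 6.
Column 5 now contains 6, leaving r6c5 = 1.
4 is placed in row 1, leaving r1c1 = 3.
Cage k needs two cells with sum 7; hence r2c1 = 4.
Cage j needs sum 14, so r2c2 = 3.
Row 3 already has 4, leaving r3c1 = 5.
Row 3 already has 4, leaving r3c2 = 6.
Row 4 now contains 5, which forces r4c2 = 4.
Row 6 already has 3, so r6c2 = 5.
The full grid is 3 1 2 5 4 6 / 4 3 1 2 6 5 / 5 6 4 1 3 2 / 6 4 5 3 2 1 / 1 2 6 4 5 3 / 2 5 3 6 1 4.

4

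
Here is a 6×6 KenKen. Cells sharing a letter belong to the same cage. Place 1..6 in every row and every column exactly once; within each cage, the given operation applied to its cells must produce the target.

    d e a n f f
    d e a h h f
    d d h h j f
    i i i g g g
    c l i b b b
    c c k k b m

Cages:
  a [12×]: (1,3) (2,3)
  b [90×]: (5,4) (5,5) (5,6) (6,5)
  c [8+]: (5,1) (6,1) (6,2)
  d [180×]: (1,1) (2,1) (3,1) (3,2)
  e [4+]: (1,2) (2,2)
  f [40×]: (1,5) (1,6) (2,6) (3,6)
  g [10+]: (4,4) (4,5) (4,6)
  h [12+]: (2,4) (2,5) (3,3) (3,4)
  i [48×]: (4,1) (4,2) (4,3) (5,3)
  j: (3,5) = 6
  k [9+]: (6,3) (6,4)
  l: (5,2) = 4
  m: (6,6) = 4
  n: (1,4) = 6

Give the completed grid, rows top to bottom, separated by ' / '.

5 1 3 6 4 2 / 6 3 4 1 2 5 / 3 2 5 4 6 1 / 4 6 1 2 5 3 / 1 4 2 5 3 6 / 2 5 6 3 1 4

Cage n is given, so (1,4) = 6.
J is a freebie, which forces (3,5) = 6.
L is a freebie; hence (5,2) = 4.
M is a freebie, so (6,6) = 4.
Cage f has product 40, so (1,5) = 4.
Cage k's pair has sum 9; hence (6,3) = 6.
The two cells of cage k must have sum 9; hence (6,4) = 3.
Cage a needs two cells with product 12, leaving (1,3) = 3.
Cage a's pair has product 12; hence (2,3) = 4.
The 4 cells of cage b must have product 90, leaving (5,5) = 3.
Cage b needs product 90, so (5,6) = 6.
Row 1 already has 3, which forces (1,2) = 1.
Cage e's pair has sum 4, leaving (2,2) = 3.
Cage i has product 48; hence (4,1) = 4.
The 4 cells of cage i must have product 48; hence (4,2) = 6.
3 is placed in row 2, which forces (2,1) = 6.
Cage d has product 180, leaving (3,1) = 3.
Cage g needs sum 10; hence (4,6) = 3.
Row 3 needs a 4, and only (3,4) is open for it.
The only place for 1 in row 4 is (4,3).
Column 3 already has 1, which forces (5,3) = 2.
Column 3 now contains 2, which forces (3,3) = 5.
The 4 cells of cage d must have product 180, leaving (1,1) = 5.
Row 1 now contains 5; hence (1,6) = 2.
Row 3 already has 5, leaving (3,2) = 2.
Column 6 already has 2, leaving (3,6) = 1.
5 is placed in column 1, so (5,1) = 1.
Row 5 now contains 1, so (5,4) = 5.
Column 1 already has 1, so (6,1) = 2.
Column 2 already has 2, so (6,2) = 5.
Row 6 already has 5, so (6,5) = 1.
Cage h has sum 12, leaving (2,4) = 1.
1 is placed in column 5, which forces (2,5) = 2.
1 is placed in column 6, so (2,6) = 5.
5 is placed in column 4, which forces (4,4) = 2.
The 3 cells of cage g must have sum 10, leaving (4,5) = 5.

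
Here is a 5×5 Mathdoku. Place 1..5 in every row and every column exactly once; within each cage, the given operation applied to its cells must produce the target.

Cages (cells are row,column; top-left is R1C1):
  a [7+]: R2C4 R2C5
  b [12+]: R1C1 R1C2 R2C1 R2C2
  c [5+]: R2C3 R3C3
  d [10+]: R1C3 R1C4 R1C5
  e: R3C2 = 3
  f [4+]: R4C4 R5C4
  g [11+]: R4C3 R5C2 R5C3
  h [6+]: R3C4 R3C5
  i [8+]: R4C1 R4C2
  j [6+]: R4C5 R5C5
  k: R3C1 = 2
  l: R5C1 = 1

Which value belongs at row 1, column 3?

3

K is a freebie; hence R3C1 = 2.
E is a freebie, leaving R3C2 = 3.
Column 2 now contains 3; hence R4C2 = 5.
L is a freebie, leaving R5C1 = 1.
Row 5 already has 1, which forces R5C4 = 3.
Row 4 now contains 5, which forces R4C1 = 3.
3 is placed in column 4, which forces R4C4 = 1.
The 3 cells of cage g must have sum 11, which forces R5C3 = 5.
Column 4 now contains 1; hence R3C4 = 5.
Cage h needs two cells with sum 6; hence R3C5 = 1.
Cage d has sum 10; hence R1C5 = 5.
Cage c's pair has sum 5, leaving R2C3 = 1.
5 is placed in column 5, so R2C5 = 3.
Row 3 already has 1, which forces R3C3 = 4.
Column 3 now contains 4; hence R4C3 = 2.
2 is placed in row 4; hence R4C5 = 4.
Column 5 already has 4, leaving R5C5 = 2.
Row 1 already has 5; hence R1C1 = 4.
Cage b has sum 12, which forces R1C2 = 1.
Column 3 now contains 1, leaving R1C3 = 3.
Cage d has sum 10, so R1C4 = 2.
Cage b needs sum 12, which forces R2C1 = 5.
Row 2 now contains 1, leaving R2C2 = 2.
The two cells of cage a must have sum 7, which forces R2C4 = 4.
Row 5 now contains 2, leaving R5C2 = 4.
Completed grid: 4 1 3 2 5 / 5 2 1 4 3 / 2 3 4 5 1 / 3 5 2 1 4 / 1 4 5 3 2.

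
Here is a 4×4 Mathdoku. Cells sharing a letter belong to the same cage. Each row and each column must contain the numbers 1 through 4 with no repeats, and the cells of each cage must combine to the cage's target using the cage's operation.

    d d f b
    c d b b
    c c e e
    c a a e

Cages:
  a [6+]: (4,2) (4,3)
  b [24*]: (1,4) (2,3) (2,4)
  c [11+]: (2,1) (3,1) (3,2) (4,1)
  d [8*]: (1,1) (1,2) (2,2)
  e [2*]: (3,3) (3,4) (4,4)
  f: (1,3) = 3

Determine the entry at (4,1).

3

F is a freebie, so (1,3) = 3.
Cage e needs product 2, leaving (3,3) = 1.
Cage e needs product 2, which forces (3,4) = 2.
Cage e needs product 2, so (4,4) = 1.
2 is placed in column 4, which forces (1,4) = 4.
The 4 cells of cage c must have sum 11; hence (2,1) = 1.
Cage b needs product 24, so (2,3) = 2.
The 3 cells of cage b must have product 24; hence (2,4) = 3.
The 4 cells of cage c must have sum 11; hence (3,1) = 4.
Cage c has sum 11, which forces (3,2) = 3.
The 4 cells of cage c must have sum 11, which forces (4,1) = 3.
2 is placed in column 3, leaving (4,3) = 4.
Column 1 already has 1, leaving (1,1) = 2.
Cage d needs product 8; hence (1,2) = 1.
2 is placed in row 2; hence (2,2) = 4.
Row 4 already has 4, leaving (4,2) = 2.
Filled in: 2 1 3 4 / 1 4 2 3 / 4 3 1 2 / 3 2 4 1.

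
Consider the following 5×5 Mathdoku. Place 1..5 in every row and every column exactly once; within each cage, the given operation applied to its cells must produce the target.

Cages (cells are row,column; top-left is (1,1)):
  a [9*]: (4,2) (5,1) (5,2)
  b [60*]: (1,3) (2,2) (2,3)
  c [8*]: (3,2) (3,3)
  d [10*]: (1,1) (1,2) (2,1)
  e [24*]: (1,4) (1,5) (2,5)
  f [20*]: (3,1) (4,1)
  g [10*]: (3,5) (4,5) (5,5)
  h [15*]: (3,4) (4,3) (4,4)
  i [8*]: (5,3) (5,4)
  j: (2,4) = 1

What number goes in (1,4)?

2

J is a freebie, which forces (2,4) = 1.
Cage a has product 9; hence (4,2) = 3.
Row 4 now contains 3, so (4,4) = 5.
The 3 cells of cage a must have product 9, which forces (5,1) = 3.
Cage a has product 9, which forces (5,2) = 1.
Cage d needs product 10, which forces (1,1) = 1.
Cage f's pair has product 20, so (3,1) = 5.
Column 4 now contains 5, so (3,4) = 3.
5 is placed in row 4, so (4,1) = 4.
5 is placed in row 4, leaving (4,3) = 1.
Row 4 now contains 1, which forces (4,5) = 2.
Column 5 already has 2, leaving (5,5) = 5.
Cage d has product 10; hence (1,2) = 5.
Cage e needs product 24, so (1,4) = 2.
Column 1 now contains 5, which forces (2,1) = 2.
5 is placed in column 2, which forces (2,2) = 4.
Row 2 now contains 4, which forces (2,5) = 3.
4 is placed in column 2, so (3,2) = 2.
2 is placed in row 3, so (3,3) = 4.
Column 5 already has 2; hence (3,5) = 1.
Column 3 now contains 4, so (5,3) = 2.
Column 4 now contains 2; hence (5,4) = 4.
Column 3 now contains 4, which forces (1,3) = 3.
Column 5 now contains 3; hence (1,5) = 4.
Row 2 now contains 3, so (2,3) = 5.
Filled in: 1 5 3 2 4 / 2 4 5 1 3 / 5 2 4 3 1 / 4 3 1 5 2 / 3 1 2 4 5.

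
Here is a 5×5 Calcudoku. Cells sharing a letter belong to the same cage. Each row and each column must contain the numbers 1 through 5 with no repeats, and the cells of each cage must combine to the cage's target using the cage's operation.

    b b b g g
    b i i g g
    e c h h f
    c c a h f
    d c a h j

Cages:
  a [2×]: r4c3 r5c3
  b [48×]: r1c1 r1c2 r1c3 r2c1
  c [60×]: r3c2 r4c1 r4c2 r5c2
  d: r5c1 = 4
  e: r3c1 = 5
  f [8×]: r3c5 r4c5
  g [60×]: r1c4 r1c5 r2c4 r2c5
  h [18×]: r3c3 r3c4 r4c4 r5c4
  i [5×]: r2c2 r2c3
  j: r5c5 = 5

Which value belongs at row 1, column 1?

3

Cage e is given, so r3c1 = 5.
Cage h has product 18, so r3c3 = 3.
D is a freebie; hence r5c1 = 4.
Cage j is a single given cell, so r5c5 = 5.
The 4 cells of cage b must have product 48; hence r1c1 = 3.
4 is placed in column 1, so r2c1 = 2.
2 is placed in column 1, so r4c1 = 1.
Cage c has product 60; hence r4c2 = 5.
Row 4 already has 1, so r4c3 = 2.
2 is placed in row 4; hence r4c4 = 3.
2 is placed in row 4; hence r4c5 = 4.
Column 3 already has 2, so r5c3 = 1.
Row 5 now contains 1, so r5c4 = 2.
The 4 cells of cage b must have product 48; hence r1c2 = 2.
Column 3 already has 2, so r1c3 = 4.
4 is placed in row 1, leaving r1c4 = 5.
Cage g needs product 60, leaving r1c5 = 1.
5 is placed in column 2, which forces r2c2 = 1.
1 is placed in column 3, leaving r2c3 = 5.
5 is placed in column 4, so r2c4 = 4.
Cage g needs product 60, leaving r2c5 = 3.
Cage c needs product 60, leaving r3c2 = 4.
2 is placed in column 4, which forces r3c4 = 1.
Column 5 already has 4, which forces r3c5 = 2.
Row 5 now contains 1; hence r5c2 = 3.
Completed grid: 3 2 4 5 1 / 2 1 5 4 3 / 5 4 3 1 2 / 1 5 2 3 4 / 4 3 1 2 5.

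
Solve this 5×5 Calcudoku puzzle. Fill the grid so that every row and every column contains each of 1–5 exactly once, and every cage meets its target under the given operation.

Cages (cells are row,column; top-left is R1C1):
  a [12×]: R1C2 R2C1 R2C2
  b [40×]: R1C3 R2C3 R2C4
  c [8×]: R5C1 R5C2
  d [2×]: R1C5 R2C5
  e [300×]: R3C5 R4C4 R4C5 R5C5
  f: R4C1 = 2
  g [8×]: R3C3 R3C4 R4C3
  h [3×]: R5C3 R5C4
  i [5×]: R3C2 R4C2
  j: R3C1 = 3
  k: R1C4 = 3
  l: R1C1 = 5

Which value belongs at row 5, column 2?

L is a freebie; hence R1C1 = 5.
Cage k is given; hence R1C4 = 3.
Cage j is given; hence R3C1 = 3.
F is a freebie, which forces R4C1 = 2.
Cage e needs product 300, leaving R4C4 = 5.
Column 1 now contains 2, leaving R5C1 = 4.
Row 5 already has 4, which forces R5C2 = 2.
Column 4 now contains 3, which forces R5C4 = 1.
The 3 cells of cage a must have product 12, so R1C2 = 4.
4 is placed in row 1, leaving R1C3 = 2.
Row 1 already has 2; hence R1C5 = 1.
Column 1 now contains 4, which forces R2C1 = 1.
Cage a needs product 12, which forces R2C2 = 3.
Cage b has product 40, leaving R2C3 = 5.
Column 5 already has 1, so R2C5 = 2.
The two cells of cage i must have product 5, which forces R3C2 = 5.
Row 3 already has 5, which forces R3C5 = 4.
Row 4 now contains 5, which forces R4C2 = 1.
Row 4 already has 1, which forces R4C3 = 4.
Column 5 already has 4, leaving R4C5 = 3.
Row 5 already has 1, which forces R5C3 = 3.
Column 5 now contains 3, so R5C5 = 5.
Row 2 already has 2, so R2C4 = 4.
4 is placed in row 3, which forces R3C3 = 1.
4 is placed in row 3, so R3C4 = 2.
Completed grid: 5 4 2 3 1 / 1 3 5 4 2 / 3 5 1 2 4 / 2 1 4 5 3 / 4 2 3 1 5.

2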